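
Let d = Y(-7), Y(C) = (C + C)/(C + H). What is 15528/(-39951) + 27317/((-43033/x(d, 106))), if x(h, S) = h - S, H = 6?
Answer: 1445437660/24916107 ≈ 58.012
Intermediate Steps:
Y(C) = 2*C/(6 + C) (Y(C) = (C + C)/(C + 6) = (2*C)/(6 + C) = 2*C/(6 + C))
d = 14 (d = 2*(-7)/(6 - 7) = 2*(-7)/(-1) = 2*(-7)*(-1) = 14)
15528/(-39951) + 27317/((-43033/x(d, 106))) = 15528/(-39951) + 27317/((-43033/(14 - 1*106))) = 15528*(-1/39951) + 27317/((-43033/(14 - 106))) = -5176/13317 + 27317/((-43033/(-92))) = -5176/13317 + 27317/((-43033*(-1/92))) = -5176/13317 + 27317/(1871/4) = -5176/13317 + 27317*(4/1871) = -5176/13317 + 109268/1871 = 1445437660/24916107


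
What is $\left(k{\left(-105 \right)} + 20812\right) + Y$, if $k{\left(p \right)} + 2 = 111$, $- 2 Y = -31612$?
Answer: $36727$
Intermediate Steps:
$Y = 15806$ ($Y = \left(- \frac{1}{2}\right) \left(-31612\right) = 15806$)
$k{\left(p \right)} = 109$ ($k{\left(p \right)} = -2 + 111 = 109$)
$\left(k{\left(-105 \right)} + 20812\right) + Y = \left(109 + 20812\right) + 15806 = 20921 + 15806 = 36727$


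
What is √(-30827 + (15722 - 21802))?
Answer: I*√36907 ≈ 192.11*I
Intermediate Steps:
√(-30827 + (15722 - 21802)) = √(-30827 - 6080) = √(-36907) = I*√36907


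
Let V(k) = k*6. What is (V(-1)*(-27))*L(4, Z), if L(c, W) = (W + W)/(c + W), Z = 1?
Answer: 324/5 ≈ 64.800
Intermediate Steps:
V(k) = 6*k
L(c, W) = 2*W/(W + c) (L(c, W) = (2*W)/(W + c) = 2*W/(W + c))
(V(-1)*(-27))*L(4, Z) = ((6*(-1))*(-27))*(2*1/(1 + 4)) = (-6*(-27))*(2*1/5) = 162*(2*1*(⅕)) = 162*(⅖) = 324/5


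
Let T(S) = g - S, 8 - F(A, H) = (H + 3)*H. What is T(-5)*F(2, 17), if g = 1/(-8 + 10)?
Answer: -1826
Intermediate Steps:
g = ½ (g = 1/2 = ½ ≈ 0.50000)
F(A, H) = 8 - H*(3 + H) (F(A, H) = 8 - (H + 3)*H = 8 - (3 + H)*H = 8 - H*(3 + H))
T(S) = ½ - S
T(-5)*F(2, 17) = (½ - 1*(-5))*(8 - 1*17² - 3*17) = (½ + 5)*(8 - 1*289 - 51) = 11*(8 - 289 - 51)/2 = (11/2)*(-332) = -1826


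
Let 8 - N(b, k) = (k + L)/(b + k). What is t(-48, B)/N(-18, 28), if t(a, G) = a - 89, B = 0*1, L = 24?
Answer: -685/14 ≈ -48.929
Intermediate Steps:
B = 0
N(b, k) = 8 - (24 + k)/(b + k) (N(b, k) = 8 - (k + 24)/(b + k) = 8 - (24 + k)/(b + k))
t(a, G) = -89 + a
t(-48, B)/N(-18, 28) = (-89 - 48)/(((-24 + 7*28 + 8*(-18))/(-18 + 28))) = -137*10/(-24 + 196 - 144) = -137/((⅒)*28) = -137/14/5 = -137*5/14 = -685/14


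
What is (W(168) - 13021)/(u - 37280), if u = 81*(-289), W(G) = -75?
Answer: 13096/60689 ≈ 0.21579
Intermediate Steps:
u = -23409
(W(168) - 13021)/(u - 37280) = (-75 - 13021)/(-23409 - 37280) = -13096/(-60689) = -13096*(-1/60689) = 13096/60689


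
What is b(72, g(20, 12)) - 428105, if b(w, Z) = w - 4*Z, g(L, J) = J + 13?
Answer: -428133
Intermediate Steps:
g(L, J) = 13 + J
b(72, g(20, 12)) - 428105 = (72 - 4*(13 + 12)) - 428105 = (72 - 4*25) - 428105 = (72 - 100) - 428105 = -28 - 428105 = -428133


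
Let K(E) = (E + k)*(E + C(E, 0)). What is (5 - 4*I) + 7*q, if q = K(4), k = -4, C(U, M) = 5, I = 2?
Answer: -3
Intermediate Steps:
K(E) = (-4 + E)*(5 + E) (K(E) = (E - 4)*(E + 5) = (-4 + E)*(5 + E))
q = 0 (q = -20 + 4 + 4**2 = -20 + 4 + 16 = 0)
(5 - 4*I) + 7*q = (5 - 4*2) + 7*0 = (5 - 8) + 0 = -3 + 0 = -3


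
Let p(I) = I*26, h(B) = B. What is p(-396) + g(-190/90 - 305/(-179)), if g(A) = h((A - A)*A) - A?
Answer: -16586200/1611 ≈ -10296.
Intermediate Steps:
g(A) = -A (g(A) = (A - A)*A - A = 0*A - A = 0 - A = -A)
p(I) = 26*I
p(-396) + g(-190/90 - 305/(-179)) = 26*(-396) - (-190/90 - 305/(-179)) = -10296 - (-190*1/90 - 305*(-1/179)) = -10296 - (-19/9 + 305/179) = -10296 - 1*(-656/1611) = -10296 + 656/1611 = -16586200/1611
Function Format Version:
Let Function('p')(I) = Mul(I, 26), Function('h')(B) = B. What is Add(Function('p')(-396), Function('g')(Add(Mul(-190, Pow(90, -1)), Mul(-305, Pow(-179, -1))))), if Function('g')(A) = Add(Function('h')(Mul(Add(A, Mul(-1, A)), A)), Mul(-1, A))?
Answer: Rational(-16586200, 1611) ≈ -10296.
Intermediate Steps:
Function('g')(A) = Mul(-1, A) (Function('g')(A) = Add(Mul(Add(A, Mul(-1, A)), A), Mul(-1, A)) = Add(Mul(0, A), Mul(-1, A)) = Add(0, Mul(-1, A)) = Mul(-1, A))
Function('p')(I) = Mul(26, I)
Add(Function('p')(-396), Function('g')(Add(Mul(-190, Pow(90, -1)), Mul(-305, Pow(-179, -1))))) = Add(Mul(26, -396), Mul(-1, Add(Mul(-190, Pow(90, -1)), Mul(-305, Pow(-179, -1))))) = Add(-10296, Mul(-1, Add(Mul(-190, Rational(1, 90)), Mul(-305, Rational(-1, 179))))) = Add(-10296, Mul(-1, Add(Rational(-19, 9), Rational(305, 179)))) = Add(-10296, Mul(-1, Rational(-656, 1611))) = Add(-10296, Rational(656, 1611)) = Rational(-16586200, 1611)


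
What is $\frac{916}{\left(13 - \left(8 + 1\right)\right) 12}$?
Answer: $\frac{229}{12} \approx 19.083$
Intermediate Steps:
$\frac{916}{\left(13 - \left(8 + 1\right)\right) 12} = \frac{916}{\left(13 - 9\right) 12} = \frac{916}{4 \cdot 12} = \frac{916}{48} = 916 \cdot \frac{1}{48} = \frac{229}{12}$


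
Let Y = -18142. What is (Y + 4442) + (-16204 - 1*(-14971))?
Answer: -14933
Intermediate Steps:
(Y + 4442) + (-16204 - 1*(-14971)) = (-18142 + 4442) + (-16204 - 1*(-14971)) = -13700 + (-16204 + 14971) = -13700 - 1233 = -14933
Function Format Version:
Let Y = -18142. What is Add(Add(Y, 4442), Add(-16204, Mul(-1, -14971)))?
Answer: -14933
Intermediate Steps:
Add(Add(Y, 4442), Add(-16204, Mul(-1, -14971))) = Add(Add(-18142, 4442), Add(-16204, Mul(-1, -14971))) = Add(-13700, Add(-16204, 14971)) = Add(-13700, -1233) = -14933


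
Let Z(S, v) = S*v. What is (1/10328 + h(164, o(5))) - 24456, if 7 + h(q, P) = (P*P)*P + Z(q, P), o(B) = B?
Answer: -242893903/10328 ≈ -23518.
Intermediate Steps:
h(q, P) = -7 + P³ + P*q (h(q, P) = -7 + ((P*P)*P + q*P) = -7 + (P²*P + P*q) = -7 + (P³ + P*q) = -7 + P³ + P*q)
(1/10328 + h(164, o(5))) - 24456 = (1/10328 + (-7 + 5³ + 5*164)) - 24456 = (1/10328 + (-7 + 125 + 820)) - 24456 = (1/10328 + 938) - 24456 = 9687665/10328 - 24456 = -242893903/10328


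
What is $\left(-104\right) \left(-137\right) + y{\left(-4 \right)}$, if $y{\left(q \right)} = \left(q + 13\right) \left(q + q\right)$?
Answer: $14176$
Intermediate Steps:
$y{\left(q \right)} = 2 q \left(13 + q\right)$ ($y{\left(q \right)} = \left(13 + q\right) 2 q = 2 q \left(13 + q\right)$)
$\left(-104\right) \left(-137\right) + y{\left(-4 \right)} = \left(-104\right) \left(-137\right) + 2 \left(-4\right) \left(13 - 4\right) = 14248 + 2 \left(-4\right) 9 = 14248 - 72 = 14176$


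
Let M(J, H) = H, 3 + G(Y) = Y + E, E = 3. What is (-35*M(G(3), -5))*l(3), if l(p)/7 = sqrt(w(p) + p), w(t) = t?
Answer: 1225*sqrt(6) ≈ 3000.6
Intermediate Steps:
G(Y) = Y (G(Y) = -3 + (Y + 3) = -3 + (3 + Y) = Y)
l(p) = 7*sqrt(2)*sqrt(p) (l(p) = 7*sqrt(p + p) = 7*sqrt(2*p) = 7*(sqrt(2)*sqrt(p)) = 7*sqrt(2)*sqrt(p))
(-35*M(G(3), -5))*l(3) = (-35*(-5))*(7*sqrt(2)*sqrt(3)) = 175*(7*sqrt(6)) = 1225*sqrt(6)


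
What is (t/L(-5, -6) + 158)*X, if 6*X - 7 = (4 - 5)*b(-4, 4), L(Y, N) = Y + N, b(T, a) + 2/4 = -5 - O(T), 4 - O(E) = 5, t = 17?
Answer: 39583/132 ≈ 299.87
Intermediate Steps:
O(E) = -1 (O(E) = 4 - 1*5 = 4 - 5 = -1)
b(T, a) = -9/2 (b(T, a) = -½ + (-5 - 1*(-1)) = -½ + (-5 + 1) = -½ - 4 = -9/2)
L(Y, N) = N + Y
X = 23/12 (X = 7/6 + ((4 - 5)*(-9/2))/6 = 7/6 + (-1*(-9/2))/6 = 7/6 + (⅙)*(9/2) = 7/6 + ¾ = 23/12 ≈ 1.9167)
(t/L(-5, -6) + 158)*X = (17/(-6 - 5) + 158)*(23/12) = (17/(-11) + 158)*(23/12) = (17*(-1/11) + 158)*(23/12) = (-17/11 + 158)*(23/12) = (1721/11)*(23/12) = 39583/132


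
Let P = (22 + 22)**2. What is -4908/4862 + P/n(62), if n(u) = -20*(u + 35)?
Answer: -2366794/1179035 ≈ -2.0074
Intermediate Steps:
P = 1936 (P = 44**2 = 1936)
n(u) = -700 - 20*u (n(u) = -20*(35 + u) = -700 - 20*u)
-4908/4862 + P/n(62) = -4908/4862 + 1936/(-700 - 20*62) = -4908*1/4862 + 1936/(-700 - 1240) = -2454/2431 + 1936/(-1940) = -2454/2431 + 1936*(-1/1940) = -2454/2431 - 484/485 = -2366794/1179035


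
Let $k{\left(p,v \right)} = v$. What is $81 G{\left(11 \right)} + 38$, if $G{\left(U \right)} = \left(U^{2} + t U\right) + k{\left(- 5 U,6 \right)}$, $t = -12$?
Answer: $-367$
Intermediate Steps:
$G{\left(U \right)} = 6 + U^{2} - 12 U$ ($G{\left(U \right)} = \left(U^{2} - 12 U\right) + 6 = 6 + U^{2} - 12 U$)
$81 G{\left(11 \right)} + 38 = 81 \left(6 + 11^{2} - 132\right) + 38 = 81 \left(6 + 121 - 132\right) + 38 = 81 \left(-5\right) + 38 = -405 + 38 = -367$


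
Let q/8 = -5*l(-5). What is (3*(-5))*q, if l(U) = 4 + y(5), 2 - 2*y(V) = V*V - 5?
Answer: -3000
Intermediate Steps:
y(V) = 7/2 - V**2/2 (y(V) = 1 - (V*V - 5)/2 = 1 - (V**2 - 5)/2 = 1 - (-5 + V**2)/2 = 1 + (5/2 - V**2/2) = 7/2 - V**2/2)
l(U) = -5 (l(U) = 4 + (7/2 - 1/2*5**2) = 4 + (7/2 - 1/2*25) = 4 + (7/2 - 25/2) = 4 - 9 = -5)
q = 200 (q = 8*(-5*(-5)) = 8*25 = 200)
(3*(-5))*q = (3*(-5))*200 = -15*200 = -3000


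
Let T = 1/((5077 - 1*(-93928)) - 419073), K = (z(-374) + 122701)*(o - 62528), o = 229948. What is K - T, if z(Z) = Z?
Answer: 6554988267871121/320068 ≈ 2.0480e+10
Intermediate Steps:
K = 20479986340 (K = (-374 + 122701)*(229948 - 62528) = 122327*167420 = 20479986340)
T = -1/320068 (T = 1/((5077 + 93928) - 419073) = 1/(99005 - 419073) = 1/(-320068) = -1/320068 ≈ -3.1243e-6)
K - T = 20479986340 - 1*(-1/320068) = 20479986340 + 1/320068 = 6554988267871121/320068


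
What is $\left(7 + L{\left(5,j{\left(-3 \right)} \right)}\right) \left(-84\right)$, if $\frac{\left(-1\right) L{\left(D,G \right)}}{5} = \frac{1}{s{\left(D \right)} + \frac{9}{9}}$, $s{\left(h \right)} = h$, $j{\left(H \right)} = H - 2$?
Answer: $-518$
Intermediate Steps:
$j{\left(H \right)} = -2 + H$
$L{\left(D,G \right)} = - \frac{5}{1 + D}$ ($L{\left(D,G \right)} = - \frac{5}{D + \frac{9}{9}} = - \frac{5}{D + 9 \cdot \frac{1}{9}} = - \frac{5}{D + 1} = - \frac{5}{1 + D}$)
$\left(7 + L{\left(5,j{\left(-3 \right)} \right)}\right) \left(-84\right) = \left(7 - \frac{5}{1 + 5}\right) \left(-84\right) = \left(7 - \frac{5}{6}\right) \left(-84\right) = \frac{37}{6} \left(-84\right) = -518$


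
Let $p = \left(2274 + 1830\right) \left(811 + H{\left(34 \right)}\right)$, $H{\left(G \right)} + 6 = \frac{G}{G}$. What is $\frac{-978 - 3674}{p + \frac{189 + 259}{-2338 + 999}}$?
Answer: $- \frac{1557257}{1107293972} \approx -0.0014064$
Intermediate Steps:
$H{\left(G \right)} = -5$ ($H{\left(G \right)} = -6 + \frac{G}{G} = -6 + 1 = -5$)
$p = 3307824$ ($p = \left(2274 + 1830\right) \left(811 - 5\right) = 4104 \cdot 806 = 3307824$)
$\frac{-978 - 3674}{p + \frac{189 + 259}{-2338 + 999}} = \frac{-978 - 3674}{3307824 + \frac{189 + 259}{-2338 + 999}} = - \frac{4652}{3307824 + \frac{448}{-1339}} = - \frac{4652}{3307824 + 448 \left(- \frac{1}{1339}\right)} = - \frac{4652}{3307824 - \frac{448}{1339}} = - \frac{4652}{\frac{4429175888}{1339}} = \left(-4652\right) \frac{1339}{4429175888} = - \frac{1557257}{1107293972}$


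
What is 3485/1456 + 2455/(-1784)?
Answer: 330345/324688 ≈ 1.0174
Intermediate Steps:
3485/1456 + 2455/(-1784) = 3485*(1/1456) + 2455*(-1/1784) = 3485/1456 - 2455/1784 = 330345/324688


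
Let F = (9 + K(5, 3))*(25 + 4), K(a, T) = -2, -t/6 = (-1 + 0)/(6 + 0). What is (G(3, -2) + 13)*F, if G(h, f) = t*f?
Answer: 2233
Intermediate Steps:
t = 1 (t = -6*(-1 + 0)/(6 + 0) = -(-6)/6 = -6*(-⅙) = 1)
G(h, f) = f (G(h, f) = 1*f = f)
F = 203 (F = (9 - 2)*(25 + 4) = 7*29 = 203)
(G(3, -2) + 13)*F = (-2 + 13)*203 = 11*203 = 2233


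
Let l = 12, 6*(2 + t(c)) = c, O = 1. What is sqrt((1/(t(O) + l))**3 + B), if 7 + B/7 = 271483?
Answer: 6*sqrt(730880409233)/3721 ≈ 1378.5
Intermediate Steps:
t(c) = -2 + c/6
B = 1900332 (B = -49 + 7*271483 = -49 + 1900381 = 1900332)
sqrt((1/(t(O) + l))**3 + B) = sqrt((1/((-2 + (1/6)*1) + 12))**3 + 1900332) = sqrt((1/((-2 + 1/6) + 12))**3 + 1900332) = sqrt((1/(-11/6 + 12))**3 + 1900332) = sqrt((1/(61/6))**3 + 1900332) = sqrt((6/61)**3 + 1900332) = sqrt(216/226981 + 1900332) = sqrt(431339257908/226981) = 6*sqrt(730880409233)/3721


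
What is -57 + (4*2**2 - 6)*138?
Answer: 1323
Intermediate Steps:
-57 + (4*2**2 - 6)*138 = -57 + (4*4 - 6)*138 = -57 + (16 - 6)*138 = -57 + 10*138 = -57 + 1380 = 1323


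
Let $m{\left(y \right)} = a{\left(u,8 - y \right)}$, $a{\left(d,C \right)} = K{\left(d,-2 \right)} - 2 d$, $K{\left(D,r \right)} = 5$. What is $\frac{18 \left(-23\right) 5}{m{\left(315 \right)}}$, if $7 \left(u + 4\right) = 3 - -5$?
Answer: $- \frac{966}{5} \approx -193.2$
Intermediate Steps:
$u = - \frac{20}{7}$ ($u = -4 + \frac{3 - -5}{7} = -4 + \frac{3 + 5}{7} = -4 + \frac{1}{7} \cdot 8 = -4 + \frac{8}{7} = - \frac{20}{7} \approx -2.8571$)
$a{\left(d,C \right)} = 5 - 2 d$
$m{\left(y \right)} = \frac{75}{7}$ ($m{\left(y \right)} = 5 - - \frac{40}{7} = 5 + \frac{40}{7} = \frac{75}{7}$)
$\frac{18 \left(-23\right) 5}{m{\left(315 \right)}} = \frac{18 \left(-23\right) 5}{\frac{75}{7}} = \left(-414\right) 5 \cdot \frac{7}{75} = \left(-2070\right) \frac{7}{75} = - \frac{966}{5}$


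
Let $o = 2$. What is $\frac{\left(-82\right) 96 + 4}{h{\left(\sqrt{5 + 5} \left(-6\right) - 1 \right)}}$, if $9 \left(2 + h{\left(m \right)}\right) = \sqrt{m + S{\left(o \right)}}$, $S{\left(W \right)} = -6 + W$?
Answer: $\frac{7868}{2 - \frac{\sqrt{-5 - 6 \sqrt{10}}}{9}} \approx 3663.0 + 996.39 i$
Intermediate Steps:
$h{\left(m \right)} = -2 + \frac{\sqrt{-4 + m}}{9}$ ($h{\left(m \right)} = -2 + \frac{\sqrt{m + \left(-6 + 2\right)}}{9} = -2 + \frac{\sqrt{m - 4}}{9} = -2 + \frac{\sqrt{-4 + m}}{9}$)
$\frac{\left(-82\right) 96 + 4}{h{\left(\sqrt{5 + 5} \left(-6\right) - 1 \right)}} = \frac{\left(-82\right) 96 + 4}{-2 + \frac{\sqrt{-4 + \left(\sqrt{5 + 5} \left(-6\right) - 1\right)}}{9}} = \frac{-7872 + 4}{-2 + \frac{\sqrt{-4 + \left(\sqrt{10} \left(-6\right) - 1\right)}}{9}} = - \frac{7868}{-2 + \frac{\sqrt{-4 - \left(1 + 6 \sqrt{10}\right)}}{9}} = - \frac{7868}{-2 + \frac{\sqrt{-5 - 6 \sqrt{10}}}{9}}$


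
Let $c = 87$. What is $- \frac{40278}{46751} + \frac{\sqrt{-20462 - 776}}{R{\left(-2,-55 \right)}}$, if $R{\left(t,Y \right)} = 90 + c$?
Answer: $- \frac{40278}{46751} + \frac{i \sqrt{21238}}{177} \approx -0.86154 + 0.82335 i$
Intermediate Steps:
$R{\left(t,Y \right)} = 177$ ($R{\left(t,Y \right)} = 90 + 87 = 177$)
$- \frac{40278}{46751} + \frac{\sqrt{-20462 - 776}}{R{\left(-2,-55 \right)}} = - \frac{40278}{46751} + \frac{\sqrt{-20462 - 776}}{177} = \left(-40278\right) \frac{1}{46751} + \sqrt{-21238} \cdot \frac{1}{177} = - \frac{40278}{46751} + i \sqrt{21238} \cdot \frac{1}{177} = - \frac{40278}{46751} + \frac{i \sqrt{21238}}{177}$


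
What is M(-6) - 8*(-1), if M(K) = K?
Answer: 2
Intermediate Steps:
M(-6) - 8*(-1) = -6 - 8*(-1) = -6 + 8 = 2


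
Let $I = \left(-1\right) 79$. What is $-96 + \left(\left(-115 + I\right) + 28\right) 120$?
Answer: $-20016$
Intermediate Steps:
$I = -79$
$-96 + \left(\left(-115 + I\right) + 28\right) 120 = -96 + \left(\left(-115 - 79\right) + 28\right) 120 = -96 + \left(-194 + 28\right) 120 = -96 - 19920 = -20016$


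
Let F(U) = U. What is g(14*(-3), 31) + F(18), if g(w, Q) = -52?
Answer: -34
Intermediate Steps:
g(14*(-3), 31) + F(18) = -52 + 18 = -34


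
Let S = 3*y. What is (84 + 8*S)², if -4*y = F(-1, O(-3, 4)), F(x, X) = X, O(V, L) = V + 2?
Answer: 8100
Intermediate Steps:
O(V, L) = 2 + V
y = ¼ (y = -(2 - 3)/4 = -¼*(-1) = ¼ ≈ 0.25000)
S = ¾ (S = 3*(¼) = ¾ ≈ 0.75000)
(84 + 8*S)² = (84 + 8*(¾))² = (84 + 6)² = 90² = 8100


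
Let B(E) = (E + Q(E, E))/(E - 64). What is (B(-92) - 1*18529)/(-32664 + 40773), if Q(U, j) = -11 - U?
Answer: -2890513/1265004 ≈ -2.2850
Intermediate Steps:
B(E) = -11/(-64 + E) (B(E) = (E + (-11 - E))/(E - 64) = -11/(-64 + E))
(B(-92) - 1*18529)/(-32664 + 40773) = (-11/(-64 - 92) - 1*18529)/(-32664 + 40773) = (-11/(-156) - 18529)/8109 = (-11*(-1/156) - 18529)*(1/8109) = (11/156 - 18529)*(1/8109) = -2890513/156*1/8109 = -2890513/1265004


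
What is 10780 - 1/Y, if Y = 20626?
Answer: 222348279/20626 ≈ 10780.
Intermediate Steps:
10780 - 1/Y = 10780 - 1/20626 = 222348279/20626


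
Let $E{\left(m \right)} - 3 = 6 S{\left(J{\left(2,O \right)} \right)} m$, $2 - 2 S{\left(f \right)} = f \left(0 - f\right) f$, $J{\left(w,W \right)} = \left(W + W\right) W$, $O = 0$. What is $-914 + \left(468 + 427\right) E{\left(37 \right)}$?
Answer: $200461$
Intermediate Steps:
$J{\left(w,W \right)} = 2 W^{2}$ ($J{\left(w,W \right)} = 2 W W = 2 W^{2}$)
$S{\left(f \right)} = 1 + \frac{f^{3}}{2}$ ($S{\left(f \right)} = 1 - \frac{f \left(0 - f\right) f}{2} = 1 - \frac{f \left(- f\right) f}{2} = 1 - \frac{- f^{2} f}{2} = 1 - \frac{\left(-1\right) f^{3}}{2} = 1 + \frac{f^{3}}{2}$)
$E{\left(m \right)} = 3 + 6 m$ ($E{\left(m \right)} = 3 + 6 \left(1 + \frac{\left(2 \cdot 0^{2}\right)^{3}}{2}\right) m = 3 + 6 \left(1 + \frac{\left(2 \cdot 0\right)^{3}}{2}\right) m = 3 + 6 \left(1 + \frac{0^{3}}{2}\right) m = 3 + 6 \left(1 + \frac{1}{2} \cdot 0\right) m = 3 + 6 \left(1 + 0\right) m = 3 + 6 \cdot 1 m = 3 + 6 m$)
$-914 + \left(468 + 427\right) E{\left(37 \right)} = -914 + \left(468 + 427\right) \left(3 + 6 \cdot 37\right) = -914 + 895 \left(3 + 222\right) = -914 + 895 \cdot 225 = -914 + 201375 = 200461$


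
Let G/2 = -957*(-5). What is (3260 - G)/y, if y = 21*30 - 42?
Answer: -3155/294 ≈ -10.731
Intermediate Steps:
G = 9570 (G = 2*(-957*(-5)) = 2*4785 = 9570)
y = 588 (y = 630 - 42 = 588)
(3260 - G)/y = (3260 - 1*9570)/588 = (3260 - 9570)*(1/588) = -6310*1/588 = -3155/294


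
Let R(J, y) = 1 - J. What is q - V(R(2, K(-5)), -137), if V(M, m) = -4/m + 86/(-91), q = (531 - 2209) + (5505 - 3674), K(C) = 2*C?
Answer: 1918869/12467 ≈ 153.92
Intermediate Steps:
q = 153 (q = -1678 + 1831 = 153)
V(M, m) = -86/91 - 4/m (V(M, m) = -4/m + 86*(-1/91) = -4/m - 86/91 = -86/91 - 4/m)
q - V(R(2, K(-5)), -137) = 153 - (-86/91 - 4/(-137)) = 153 - (-86/91 - 4*(-1/137)) = 153 - (-86/91 + 4/137) = 153 - 1*(-11418/12467) = 153 + 11418/12467 = 1918869/12467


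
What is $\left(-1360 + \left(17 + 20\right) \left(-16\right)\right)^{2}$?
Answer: $3810304$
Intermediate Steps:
$\left(-1360 + \left(17 + 20\right) \left(-16\right)\right)^{2} = \left(-1360 + 37 \left(-16\right)\right)^{2} = \left(-1360 - 592\right)^{2} = \left(-1952\right)^{2} = 3810304$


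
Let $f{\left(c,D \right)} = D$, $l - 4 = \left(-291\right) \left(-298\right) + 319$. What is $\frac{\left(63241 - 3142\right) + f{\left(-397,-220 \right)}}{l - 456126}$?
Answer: $- \frac{59879}{369085} \approx -0.16224$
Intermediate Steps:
$l = 87041$ ($l = 4 + \left(\left(-291\right) \left(-298\right) + 319\right) = 4 + \left(86718 + 319\right) = 4 + 87037 = 87041$)
$\frac{\left(63241 - 3142\right) + f{\left(-397,-220 \right)}}{l - 456126} = \frac{\left(63241 - 3142\right) - 220}{87041 - 456126} = \frac{60099 - 220}{-369085} = 59879 \left(- \frac{1}{369085}\right) = - \frac{59879}{369085}$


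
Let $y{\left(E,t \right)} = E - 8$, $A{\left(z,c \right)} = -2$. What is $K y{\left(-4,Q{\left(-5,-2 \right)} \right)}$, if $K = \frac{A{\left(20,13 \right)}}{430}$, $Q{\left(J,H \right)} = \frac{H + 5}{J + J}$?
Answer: $\frac{12}{215} \approx 0.055814$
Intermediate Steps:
$Q{\left(J,H \right)} = \frac{5 + H}{2 J}$
$K = - \frac{1}{215}$ ($K = - \frac{2}{430} = \left(-2\right) \frac{1}{430} = - \frac{1}{215} \approx -0.0046512$)
$y{\left(E,t \right)} = -8 + E$
$K y{\left(-4,Q{\left(-5,-2 \right)} \right)} = - \frac{-8 - 4}{215} = \left(- \frac{1}{215}\right) \left(-12\right) = \frac{12}{215}$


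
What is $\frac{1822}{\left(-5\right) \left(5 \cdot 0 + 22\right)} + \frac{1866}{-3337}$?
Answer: $- \frac{3142637}{183535} \approx -17.123$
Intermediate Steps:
$\frac{1822}{\left(-5\right) \left(5 \cdot 0 + 22\right)} + \frac{1866}{-3337} = \frac{1822}{\left(-5\right) \left(0 + 22\right)} + 1866 \left(- \frac{1}{3337}\right) = \frac{1822}{\left(-5\right) 22} - \frac{1866}{3337} = \frac{1822}{-110} - \frac{1866}{3337} = 1822 \left(- \frac{1}{110}\right) - \frac{1866}{3337} = - \frac{911}{55} - \frac{1866}{3337} = - \frac{3142637}{183535}$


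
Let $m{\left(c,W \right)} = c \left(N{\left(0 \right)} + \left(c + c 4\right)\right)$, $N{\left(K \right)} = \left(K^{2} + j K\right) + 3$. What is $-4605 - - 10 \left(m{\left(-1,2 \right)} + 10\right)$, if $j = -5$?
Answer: $-4485$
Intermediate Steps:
$N{\left(K \right)} = 3 + K^{2} - 5 K$ ($N{\left(K \right)} = \left(K^{2} - 5 K\right) + 3 = 3 + K^{2} - 5 K$)
$m{\left(c,W \right)} = c \left(3 + 5 c\right)$ ($m{\left(c,W \right)} = c \left(\left(3 + 0^{2} - 0\right) + \left(c + c 4\right)\right) = c \left(\left(3 + 0 + 0\right) + \left(c + 4 c\right)\right) = c \left(3 + 5 c\right)$)
$-4605 - - 10 \left(m{\left(-1,2 \right)} + 10\right) = -4605 - - 10 \left(- (3 + 5 \left(-1\right)) + 10\right) = -4605 - - 10 \left(- (3 - 5) + 10\right) = -4605 - - 10 \left(\left(-1\right) \left(-2\right) + 10\right) = -4605 - - 10 \left(2 + 10\right) = -4605 - \left(-10\right) 12 = -4605 - -120 = -4605 + 120 = -4485$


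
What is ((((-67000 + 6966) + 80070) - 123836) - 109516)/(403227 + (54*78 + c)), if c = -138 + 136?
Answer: -213316/407437 ≈ -0.52356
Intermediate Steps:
c = -2
((((-67000 + 6966) + 80070) - 123836) - 109516)/(403227 + (54*78 + c)) = ((((-67000 + 6966) + 80070) - 123836) - 109516)/(403227 + (54*78 - 2)) = (((-60034 + 80070) - 123836) - 109516)/(403227 + (4212 - 2)) = ((20036 - 123836) - 109516)/(403227 + 4210) = (-103800 - 109516)/407437 = -213316*1/407437 = -213316/407437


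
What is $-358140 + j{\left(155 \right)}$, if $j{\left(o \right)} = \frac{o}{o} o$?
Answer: $-357985$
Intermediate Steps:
$j{\left(o \right)} = o$ ($j{\left(o \right)} = 1 o = o$)
$-358140 + j{\left(155 \right)} = -358140 + 155 = -357985$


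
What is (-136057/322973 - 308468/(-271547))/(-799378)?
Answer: -62680965185/70107328523578318 ≈ -8.9407e-7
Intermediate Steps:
(-136057/322973 - 308468/(-271547))/(-799378) = (-136057*1/322973 - 308468*(-1/271547))*(-1/799378) = (-136057/322973 + 308468/271547)*(-1/799378) = (62680965185/87702349231)*(-1/799378) = -62680965185/70107328523578318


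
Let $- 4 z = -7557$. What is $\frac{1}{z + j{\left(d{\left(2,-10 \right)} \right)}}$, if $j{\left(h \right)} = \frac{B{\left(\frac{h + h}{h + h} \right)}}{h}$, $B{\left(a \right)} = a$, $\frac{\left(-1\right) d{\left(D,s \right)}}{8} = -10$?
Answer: $\frac{80}{151141} \approx 0.00052931$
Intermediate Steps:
$d{\left(D,s \right)} = 80$ ($d{\left(D,s \right)} = \left(-8\right) \left(-10\right) = 80$)
$j{\left(h \right)} = \frac{1}{h}$ ($j{\left(h \right)} = \frac{\left(h + h\right) \frac{1}{h + h}}{h} = \frac{2 h \frac{1}{2 h}}{h} = 1 \frac{1}{h} = \frac{1}{h}$)
$z = \frac{7557}{4}$ ($z = \left(- \frac{1}{4}\right) \left(-7557\right) = \frac{7557}{4} \approx 1889.3$)
$\frac{1}{z + j{\left(d{\left(2,-10 \right)} \right)}} = \frac{1}{\frac{7557}{4} + \frac{1}{80}} = \frac{1}{\frac{151141}{80}} = \frac{80}{151141}$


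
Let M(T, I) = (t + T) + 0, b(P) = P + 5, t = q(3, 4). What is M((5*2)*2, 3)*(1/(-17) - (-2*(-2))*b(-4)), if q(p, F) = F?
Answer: -1656/17 ≈ -97.412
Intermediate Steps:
t = 4
b(P) = 5 + P
M(T, I) = 4 + T (M(T, I) = (4 + T) + 0 = 4 + T)
M((5*2)*2, 3)*(1/(-17) - (-2*(-2))*b(-4)) = (4 + (5*2)*2)*(1/(-17) - (-2*(-2))*(5 - 4)) = (4 + 10*2)*(-1/17 - 4) = (4 + 20)*(-1/17 - 1*4) = 24*(-1/17 - 4) = 24*(-69/17) = -1656/17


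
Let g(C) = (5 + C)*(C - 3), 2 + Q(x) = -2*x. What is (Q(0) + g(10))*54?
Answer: 5562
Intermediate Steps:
Q(x) = -2 - 2*x
g(C) = (-3 + C)*(5 + C) (g(C) = (5 + C)*(-3 + C) = (-3 + C)*(5 + C))
(Q(0) + g(10))*54 = ((-2 - 2*0) + (-15 + 10**2 + 2*10))*54 = ((-2 + 0) + (-15 + 100 + 20))*54 = (-2 + 105)*54 = 103*54 = 5562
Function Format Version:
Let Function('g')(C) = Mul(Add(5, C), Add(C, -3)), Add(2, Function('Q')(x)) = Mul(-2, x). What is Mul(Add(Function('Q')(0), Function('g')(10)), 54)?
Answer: 5562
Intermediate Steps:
Function('Q')(x) = Add(-2, Mul(-2, x))
Function('g')(C) = Mul(Add(-3, C), Add(5, C)) (Function('g')(C) = Mul(Add(5, C), Add(-3, C)) = Mul(Add(-3, C), Add(5, C)))
Mul(Add(Function('Q')(0), Function('g')(10)), 54) = Mul(Add(Add(-2, Mul(-2, 0)), Add(-15, Pow(10, 2), Mul(2, 10))), 54) = Mul(Add(Add(-2, 0), Add(-15, 100, 20)), 54) = Mul(Add(-2, 105), 54) = Mul(103, 54) = 5562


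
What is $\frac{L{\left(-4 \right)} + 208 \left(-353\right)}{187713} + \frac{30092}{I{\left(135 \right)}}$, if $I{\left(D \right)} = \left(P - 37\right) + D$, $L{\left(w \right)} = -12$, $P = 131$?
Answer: $\frac{5631842752}{42986277} \approx 131.01$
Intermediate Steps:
$I{\left(D \right)} = 94 + D$ ($I{\left(D \right)} = \left(131 - 37\right) + D = 94 + D$)
$\frac{L{\left(-4 \right)} + 208 \left(-353\right)}{187713} + \frac{30092}{I{\left(135 \right)}} = \frac{-12 + 208 \left(-353\right)}{187713} + \frac{30092}{94 + 135} = \left(-12 - 73424\right) \frac{1}{187713} + \frac{30092}{229} = \left(-73436\right) \frac{1}{187713} + 30092 \cdot \frac{1}{229} = - \frac{73436}{187713} + \frac{30092}{229} = \frac{5631842752}{42986277}$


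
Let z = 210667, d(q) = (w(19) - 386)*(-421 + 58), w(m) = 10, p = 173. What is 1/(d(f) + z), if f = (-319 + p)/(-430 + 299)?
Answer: 1/347155 ≈ 2.8806e-6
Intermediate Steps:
f = 146/131 (f = (-319 + 173)/(-430 + 299) = -146/(-131) = -146*(-1/131) = 146/131 ≈ 1.1145)
d(q) = 136488 (d(q) = (10 - 386)*(-421 + 58) = -376*(-363) = 136488)
1/(d(f) + z) = 1/(136488 + 210667) = 1/347155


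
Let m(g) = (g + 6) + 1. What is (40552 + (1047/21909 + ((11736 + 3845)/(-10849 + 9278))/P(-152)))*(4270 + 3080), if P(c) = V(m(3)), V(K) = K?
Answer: 3419534525982645/11473013 ≈ 2.9805e+8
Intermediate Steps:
m(g) = 7 + g (m(g) = (6 + g) + 1 = 7 + g)
P(c) = 10 (P(c) = 7 + 3 = 10)
(40552 + (1047/21909 + ((11736 + 3845)/(-10849 + 9278))/P(-152)))*(4270 + 3080) = (40552 + (1047/21909 + ((11736 + 3845)/(-10849 + 9278))/10))*(4270 + 3080) = (40552 + (1047*(1/21909) + (15581/(-1571))*(⅒)))*7350 = (40552 + (349/7303 + (15581*(-1/1571))*(⅒)))*7350 = (40552 + (349/7303 - 15581/1571*⅒))*7350 = (40552 + (349/7303 - 15581/15710))*7350 = (40552 - 108305253/114730130)*7350 = (4652427926507/114730130)*7350 = 3419534525982645/11473013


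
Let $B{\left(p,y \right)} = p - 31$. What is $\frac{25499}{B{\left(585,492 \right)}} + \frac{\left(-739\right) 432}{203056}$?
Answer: $\frac{312553847}{7030814} \approx 44.455$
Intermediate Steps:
$B{\left(p,y \right)} = -31 + p$
$\frac{25499}{B{\left(585,492 \right)}} + \frac{\left(-739\right) 432}{203056} = \frac{25499}{-31 + 585} + \frac{\left(-739\right) 432}{203056} = \frac{25499}{554} - \frac{19953}{12691} = \frac{312553847}{7030814}$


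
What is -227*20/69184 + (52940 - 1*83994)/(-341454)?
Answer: 74779847/2952894192 ≈ 0.025324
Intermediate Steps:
-227*20/69184 + (52940 - 1*83994)/(-341454) = -4540*1/69184 + (52940 - 83994)*(-1/341454) = -1135/17296 - 31054*(-1/341454) = -1135/17296 + 15527/170727 = 74779847/2952894192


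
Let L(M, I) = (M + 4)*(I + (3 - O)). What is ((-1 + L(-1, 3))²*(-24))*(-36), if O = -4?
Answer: 726624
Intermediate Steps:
L(M, I) = (4 + M)*(7 + I) (L(M, I) = (M + 4)*(I + (3 - 1*(-4))) = (4 + M)*(I + (3 + 4)) = (4 + M)*(I + 7) = (4 + M)*(7 + I))
((-1 + L(-1, 3))²*(-24))*(-36) = ((-1 + (28 + 4*3 + 7*(-1) + 3*(-1)))²*(-24))*(-36) = ((-1 + (28 + 12 - 7 - 3))²*(-24))*(-36) = ((-1 + 30)²*(-24))*(-36) = (29²*(-24))*(-36) = (841*(-24))*(-36) = -20184*(-36) = 726624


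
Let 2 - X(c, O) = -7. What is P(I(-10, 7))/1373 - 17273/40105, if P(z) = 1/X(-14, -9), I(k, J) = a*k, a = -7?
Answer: -213402356/495577485 ≈ -0.43061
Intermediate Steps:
X(c, O) = 9 (X(c, O) = 2 - 1*(-7) = 2 + 7 = 9)
I(k, J) = -7*k
P(z) = ⅑ (P(z) = 1/9 = ⅑)
P(I(-10, 7))/1373 - 17273/40105 = (⅑)/1373 - 17273/40105 = (⅑)*(1/1373) - 17273*1/40105 = 1/12357 - 17273/40105 = -213402356/495577485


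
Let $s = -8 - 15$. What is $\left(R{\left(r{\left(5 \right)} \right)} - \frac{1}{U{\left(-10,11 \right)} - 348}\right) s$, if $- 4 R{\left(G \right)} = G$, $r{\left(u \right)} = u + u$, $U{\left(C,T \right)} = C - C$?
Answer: $\frac{19987}{348} \approx 57.434$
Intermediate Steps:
$U{\left(C,T \right)} = 0$
$r{\left(u \right)} = 2 u$
$R{\left(G \right)} = - \frac{G}{4}$
$s = -23$
$\left(R{\left(r{\left(5 \right)} \right)} - \frac{1}{U{\left(-10,11 \right)} - 348}\right) s = \left(- \frac{2 \cdot 5}{4} - \frac{1}{0 - 348}\right) \left(-23\right) = \left(\left(- \frac{1}{4}\right) 10 - \frac{1}{-348}\right) \left(-23\right) = \left(- \frac{5}{2} - - \frac{1}{348}\right) \left(-23\right) = \left(- \frac{5}{2} + \frac{1}{348}\right) \left(-23\right) = \left(- \frac{869}{348}\right) \left(-23\right) = \frac{19987}{348}$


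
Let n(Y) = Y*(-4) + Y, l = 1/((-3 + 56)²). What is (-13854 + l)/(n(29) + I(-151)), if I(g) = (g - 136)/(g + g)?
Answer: 11752597270/72997483 ≈ 161.00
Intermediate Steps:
I(g) = (-136 + g)/(2*g) (I(g) = (-136 + g)/((2*g)) = (-136 + g)*(1/(2*g)) = (-136 + g)/(2*g))
l = 1/2809 (l = 1/(53²) = 1/2809 ≈ 0.00035600)
n(Y) = -3*Y (n(Y) = -4*Y + Y = -3*Y)
(-13854 + l)/(n(29) + I(-151)) = (-13854 + 1/2809)/(-3*29 + (½)*(-136 - 151)/(-151)) = -38915885/(2809*(-87 + (½)*(-1/151)*(-287))) = -38915885/(2809*(-87 + 287/302)) = -38915885/(2809*(-25987/302)) = -38915885/2809*(-302/25987) = 11752597270/72997483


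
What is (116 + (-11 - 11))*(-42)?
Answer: -3948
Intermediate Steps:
(116 + (-11 - 11))*(-42) = (116 - 22)*(-42) = 94*(-42) = -3948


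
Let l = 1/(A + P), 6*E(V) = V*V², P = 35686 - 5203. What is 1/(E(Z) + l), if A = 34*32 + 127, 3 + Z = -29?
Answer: -31698/173113343 ≈ -0.00018311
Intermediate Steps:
P = 30483
Z = -32 (Z = -3 - 29 = -32)
A = 1215 (A = 1088 + 127 = 1215)
E(V) = V³/6 (E(V) = (V*V²)/6 = V³/6)
l = 1/31698 (l = 1/(1215 + 30483) = 1/31698 ≈ 3.1548e-5)
1/(E(Z) + l) = 1/((⅙)*(-32)³ + 1/31698) = 1/((⅙)*(-32768) + 1/31698) = 1/(-16384/3 + 1/31698) = 1/(-173113343/31698) = -31698/173113343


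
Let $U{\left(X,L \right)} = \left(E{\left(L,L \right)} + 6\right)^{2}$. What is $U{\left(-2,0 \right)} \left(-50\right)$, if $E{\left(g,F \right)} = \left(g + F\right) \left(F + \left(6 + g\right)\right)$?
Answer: $-1800$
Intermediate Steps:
$E{\left(g,F \right)} = \left(F + g\right) \left(6 + F + g\right)$
$U{\left(X,L \right)} = \left(6 + 4 L^{2} + 12 L\right)^{2}$ ($U{\left(X,L \right)} = \left(\left(L^{2} + L^{2} + 6 L + 6 L + 2 L L\right) + 6\right)^{2} = \left(\left(L^{2} + L^{2} + 6 L + 6 L + 2 L^{2}\right) + 6\right)^{2} = \left(\left(4 L^{2} + 12 L\right) + 6\right)^{2} = \left(6 + 4 L^{2} + 12 L\right)^{2}$)
$U{\left(-2,0 \right)} \left(-50\right) = 4 \left(3 + 2 \cdot 0^{2} + 6 \cdot 0\right)^{2} \left(-50\right) = 4 \left(3 + 2 \cdot 0 + 0\right)^{2} \left(-50\right) = 4 \left(3 + 0 + 0\right)^{2} \left(-50\right) = 4 \cdot 3^{2} \left(-50\right) = 4 \cdot 9 \left(-50\right) = 36 \left(-50\right) = -1800$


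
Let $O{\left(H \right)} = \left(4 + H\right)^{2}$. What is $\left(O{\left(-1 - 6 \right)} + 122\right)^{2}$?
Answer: $17161$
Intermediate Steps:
$\left(O{\left(-1 - 6 \right)} + 122\right)^{2} = \left(\left(4 - 7\right)^{2} + 122\right)^{2} = \left(\left(-3\right)^{2} + 122\right)^{2} = \left(9 + 122\right)^{2} = 131^{2} = 17161$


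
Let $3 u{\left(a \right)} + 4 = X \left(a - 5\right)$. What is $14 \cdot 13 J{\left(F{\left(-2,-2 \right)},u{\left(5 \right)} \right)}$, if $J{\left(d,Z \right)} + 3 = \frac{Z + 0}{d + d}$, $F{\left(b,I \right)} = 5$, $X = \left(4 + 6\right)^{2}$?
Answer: $- \frac{8554}{15} \approx -570.27$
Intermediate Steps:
$X = 100$ ($X = 10^{2} = 100$)
$u{\left(a \right)} = -168 + \frac{100 a}{3}$ ($u{\left(a \right)} = - \frac{4}{3} + \frac{100 \left(a - 5\right)}{3} = - \frac{4}{3} + \frac{100 \left(-5 + a\right)}{3} = - \frac{4}{3} + \frac{-500 + 100 a}{3} = - \frac{4}{3} + \left(- \frac{500}{3} + \frac{100 a}{3}\right) = -168 + \frac{100 a}{3}$)
$J{\left(d,Z \right)} = -3 + \frac{Z}{2 d}$ ($J{\left(d,Z \right)} = -3 + \frac{Z + 0}{d + d} = -3 + \frac{Z}{2 d}$)
$14 \cdot 13 J{\left(F{\left(-2,-2 \right)},u{\left(5 \right)} \right)} = 14 \cdot 13 \left(-3 + \frac{-168 + \frac{100}{3} \cdot 5}{2 \cdot 5}\right) = 182 \left(-3 + \frac{1}{2} \left(-168 + \frac{500}{3}\right) \frac{1}{5}\right) = 182 \left(-3 + \frac{1}{2} \left(- \frac{4}{3}\right) \frac{1}{5}\right) = 182 \left(-3 - \frac{2}{15}\right) = 182 \left(- \frac{47}{15}\right) = - \frac{8554}{15}$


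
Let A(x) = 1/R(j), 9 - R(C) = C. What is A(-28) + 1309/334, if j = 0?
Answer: 12115/3006 ≈ 4.0303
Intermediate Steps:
R(C) = 9 - C
A(x) = ⅑ (A(x) = 1/(9 - 1*0) = 1/(9 + 0) = 1/9 = ⅑)
A(-28) + 1309/334 = ⅑ + 1309/334 = 12115/3006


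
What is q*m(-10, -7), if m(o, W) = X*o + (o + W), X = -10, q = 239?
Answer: 19837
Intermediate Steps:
m(o, W) = W - 9*o (m(o, W) = -10*o + (o + W) = -10*o + (W + o) = W - 9*o)
q*m(-10, -7) = 239*(-7 - 9*(-10)) = 239*(-7 + 90) = 239*83 = 19837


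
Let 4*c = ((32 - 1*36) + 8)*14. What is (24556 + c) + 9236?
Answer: 33806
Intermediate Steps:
c = 14 (c = (((32 - 1*36) + 8)*14)/4 = (((32 - 36) + 8)*14)/4 = ((-4 + 8)*14)/4 = (4*14)/4 = (1/4)*56 = 14)
(24556 + c) + 9236 = (24556 + 14) + 9236 = 24570 + 9236 = 33806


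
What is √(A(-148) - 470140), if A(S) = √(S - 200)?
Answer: √(-470140 + 2*I*√87) ≈ 0.01 + 685.67*I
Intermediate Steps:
A(S) = √(-200 + S)
√(A(-148) - 470140) = √(√(-200 - 148) - 470140) = √(√(-348) - 470140) = √(2*I*√87 - 470140) = √(-470140 + 2*I*√87)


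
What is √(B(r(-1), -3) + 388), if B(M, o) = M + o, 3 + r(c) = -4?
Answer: 3*√42 ≈ 19.442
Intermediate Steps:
r(c) = -7 (r(c) = -3 - 4 = -7)
√(B(r(-1), -3) + 388) = √((-7 - 3) + 388) = √(-10 + 388) = √378 = 3*√42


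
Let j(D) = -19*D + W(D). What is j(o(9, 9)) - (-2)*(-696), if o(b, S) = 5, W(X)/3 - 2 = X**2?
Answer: -1406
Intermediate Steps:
W(X) = 6 + 3*X**2
j(D) = 6 - 19*D + 3*D**2 (j(D) = -19*D + (6 + 3*D**2) = 6 - 19*D + 3*D**2)
j(o(9, 9)) - (-2)*(-696) = (6 - 19*5 + 3*5**2) - (-2)*(-696) = (6 - 95 + 3*25) - 1*1392 = (6 - 95 + 75) - 1392 = -14 - 1392 = -1406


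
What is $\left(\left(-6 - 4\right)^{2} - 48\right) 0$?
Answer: $0$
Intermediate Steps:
$\left(\left(-6 - 4\right)^{2} - 48\right) 0 = \left(\left(-10\right)^{2} - 48\right) 0 = \left(100 - 48\right) 0 = 52 \cdot 0 = 0$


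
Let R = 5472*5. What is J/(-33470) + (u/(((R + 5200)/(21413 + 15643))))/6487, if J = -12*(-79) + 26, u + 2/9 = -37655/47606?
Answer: -92377232408041/3155127944789535 ≈ -0.029278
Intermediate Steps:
R = 27360
u = -434107/428454 (u = -2/9 - 37655/47606 = -434107/428454 ≈ -1.0132)
J = 974 (J = 948 + 26 = 974)
J/(-33470) + (u/(((R + 5200)/(21413 + 15643))))/6487 = 974/(-33470) - 434107*(21413 + 15643)/(27360 + 5200)/428454/6487 = 974*(-1/33470) - 434107/(428454*(32560/37056))*(1/6487) = -487/16735 - 434107/(428454*(32560*(1/37056)))*(1/6487) = -487/16735 - 434107/(428454*2035/2316)*(1/6487) = -487/16735 - 434107/428454*2316/2035*(1/6487) = -487/16735 - 167565302/145317315*1/6487 = -487/16735 - 167565302/942673422405 = -92377232408041/3155127944789535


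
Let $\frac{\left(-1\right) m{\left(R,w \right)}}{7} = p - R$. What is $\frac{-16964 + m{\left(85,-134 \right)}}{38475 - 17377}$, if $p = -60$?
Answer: $- \frac{15949}{21098} \approx -0.75595$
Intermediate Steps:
$m{\left(R,w \right)} = 420 + 7 R$ ($m{\left(R,w \right)} = - 7 \left(-60 - R\right) = 420 + 7 R$)
$\frac{-16964 + m{\left(85,-134 \right)}}{38475 - 17377} = \frac{-16964 + \left(420 + 7 \cdot 85\right)}{38475 - 17377} = \frac{-16964 + \left(420 + 595\right)}{21098} = \left(-16964 + 1015\right) \frac{1}{21098} = \left(-15949\right) \frac{1}{21098} = - \frac{15949}{21098}$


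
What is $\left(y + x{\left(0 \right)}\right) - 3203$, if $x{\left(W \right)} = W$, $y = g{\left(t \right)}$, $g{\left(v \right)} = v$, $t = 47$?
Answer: $-3156$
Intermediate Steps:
$y = 47$
$\left(y + x{\left(0 \right)}\right) - 3203 = \left(47 + 0\right) - 3203 = 47 - 3203 = -3156$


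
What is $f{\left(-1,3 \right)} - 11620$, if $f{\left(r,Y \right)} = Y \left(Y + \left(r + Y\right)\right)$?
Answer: $-11605$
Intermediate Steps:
$f{\left(r,Y \right)} = Y \left(r + 2 Y\right)$ ($f{\left(r,Y \right)} = Y \left(Y + \left(Y + r\right)\right) = Y \left(r + 2 Y\right)$)
$f{\left(-1,3 \right)} - 11620 = 3 \left(-1 + 2 \cdot 3\right) - 11620 = 3 \left(-1 + 6\right) - 11620 = 3 \cdot 5 - 11620 = 15 - 11620 = -11605$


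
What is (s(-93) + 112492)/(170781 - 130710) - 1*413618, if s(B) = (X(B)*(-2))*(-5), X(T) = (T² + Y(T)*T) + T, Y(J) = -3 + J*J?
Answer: -16581929606/40071 ≈ -4.1381e+5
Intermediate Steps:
Y(J) = -3 + J²
X(T) = T + T² + T*(-3 + T²) (X(T) = (T² + (-3 + T²)*T) + T = (T² + T*(-3 + T²)) + T = T + T² + T*(-3 + T²))
s(B) = 10*B*(-2 + B + B²) (s(B) = ((B*(-2 + B + B²))*(-2))*(-5) = -2*B*(-2 + B + B²)*(-5) = 10*B*(-2 + B + B²))
(s(-93) + 112492)/(170781 - 130710) - 1*413618 = (10*(-93)*(-2 - 93 + (-93)²) + 112492)/(170781 - 130710) - 1*413618 = (10*(-93)*(-2 - 93 + 8649) + 112492)/40071 - 413618 = (10*(-93)*8554 + 112492)*(1/40071) - 413618 = (-7955220 + 112492)*(1/40071) - 413618 = -7842728*1/40071 - 413618 = -7842728/40071 - 413618 = -16581929606/40071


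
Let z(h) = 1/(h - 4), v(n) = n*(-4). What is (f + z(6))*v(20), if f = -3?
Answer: 200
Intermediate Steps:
v(n) = -4*n
z(h) = 1/(-4 + h)
(f + z(6))*v(20) = (-3 + 1/(-4 + 6))*(-4*20) = (-3 + 1/2)*(-80) = (-3 + ½)*(-80) = -5/2*(-80) = 200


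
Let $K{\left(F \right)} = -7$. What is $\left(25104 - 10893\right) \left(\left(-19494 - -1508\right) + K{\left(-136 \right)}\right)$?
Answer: $-255698523$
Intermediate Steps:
$\left(25104 - 10893\right) \left(\left(-19494 - -1508\right) + K{\left(-136 \right)}\right) = \left(25104 - 10893\right) \left(\left(-19494 - -1508\right) - 7\right) = 14211 \left(\left(-19494 + 1508\right) - 7\right) = 14211 \left(-17986 - 7\right) = 14211 \left(-17993\right) = -255698523$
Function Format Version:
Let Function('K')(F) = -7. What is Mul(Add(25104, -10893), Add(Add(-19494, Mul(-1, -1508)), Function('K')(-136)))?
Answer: -255698523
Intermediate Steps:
Mul(Add(25104, -10893), Add(Add(-19494, Mul(-1, -1508)), Function('K')(-136))) = Mul(Add(25104, -10893), Add(Add(-19494, Mul(-1, -1508)), -7)) = Mul(14211, Add(Add(-19494, 1508), -7)) = Mul(14211, Add(-17986, -7)) = Mul(14211, -17993) = -255698523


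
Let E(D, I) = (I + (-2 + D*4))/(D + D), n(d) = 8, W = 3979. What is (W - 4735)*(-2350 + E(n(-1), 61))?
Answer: 7089201/4 ≈ 1.7723e+6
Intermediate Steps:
E(D, I) = (-2 + I + 4*D)/(2*D) (E(D, I) = (I + (-2 + 4*D))/((2*D)) = (-2 + I + 4*D)*(1/(2*D)) = (-2 + I + 4*D)/(2*D))
(W - 4735)*(-2350 + E(n(-1), 61)) = (3979 - 4735)*(-2350 + (1/2)*(-2 + 61 + 4*8)/8) = -756*(-2350 + (1/2)*(1/8)*(-2 + 61 + 32)) = -756*(-2350 + (1/2)*(1/8)*91) = -756*(-2350 + 91/16) = -756*(-37509/16) = 7089201/4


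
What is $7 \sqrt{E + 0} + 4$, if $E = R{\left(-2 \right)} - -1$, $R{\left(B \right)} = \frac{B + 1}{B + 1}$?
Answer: $4 + 7 \sqrt{2} \approx 13.899$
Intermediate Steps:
$R{\left(B \right)} = 1$ ($R{\left(B \right)} = \frac{1 + B}{1 + B} = 1$)
$E = 2$ ($E = 1 - -1 = 1 + 1 = 2$)
$7 \sqrt{E + 0} + 4 = 7 \sqrt{2 + 0} + 4 = 7 \sqrt{2} + 4 = 4 + 7 \sqrt{2}$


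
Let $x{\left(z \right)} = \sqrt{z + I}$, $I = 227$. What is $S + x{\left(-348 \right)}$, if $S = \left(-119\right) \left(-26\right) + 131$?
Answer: $3225 + 11 i \approx 3225.0 + 11.0 i$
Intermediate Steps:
$x{\left(z \right)} = \sqrt{227 + z}$ ($x{\left(z \right)} = \sqrt{z + 227} = \sqrt{227 + z}$)
$S = 3225$ ($S = 3094 + 131 = 3225$)
$S + x{\left(-348 \right)} = 3225 + \sqrt{227 - 348} = 3225 + \sqrt{-121} = 3225 + 11 i$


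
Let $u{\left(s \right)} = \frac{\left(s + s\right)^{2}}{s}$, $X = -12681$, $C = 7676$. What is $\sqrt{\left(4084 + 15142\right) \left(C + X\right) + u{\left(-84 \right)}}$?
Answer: $i \sqrt{96226466} \approx 9809.5 i$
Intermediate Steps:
$u{\left(s \right)} = 4 s$ ($u{\left(s \right)} = \frac{\left(2 s\right)^{2}}{s} = \frac{4 s^{2}}{s} = 4 s$)
$\sqrt{\left(4084 + 15142\right) \left(C + X\right) + u{\left(-84 \right)}} = \sqrt{\left(4084 + 15142\right) \left(7676 - 12681\right) + 4 \left(-84\right)} = \sqrt{19226 \left(-5005\right) - 336} = \sqrt{-96226130 - 336} = \sqrt{-96226466} = i \sqrt{96226466}$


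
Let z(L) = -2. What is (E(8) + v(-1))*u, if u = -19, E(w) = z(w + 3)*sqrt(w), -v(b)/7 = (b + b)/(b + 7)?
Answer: -133/3 + 76*sqrt(2) ≈ 63.147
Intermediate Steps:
v(b) = -14*b/(7 + b) (v(b) = -7*(b + b)/(b + 7) = -7*2*b/(7 + b) = -14*b/(7 + b))
E(w) = -2*sqrt(w)
(E(8) + v(-1))*u = (-4*sqrt(2) - 14*(-1)/(7 - 1))*(-19) = (-4*sqrt(2) - 14*(-1)/6)*(-19) = (-4*sqrt(2) - 14*(-1)*1/6)*(-19) = (-4*sqrt(2) + 7/3)*(-19) = (7/3 - 4*sqrt(2))*(-19) = -133/3 + 76*sqrt(2)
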